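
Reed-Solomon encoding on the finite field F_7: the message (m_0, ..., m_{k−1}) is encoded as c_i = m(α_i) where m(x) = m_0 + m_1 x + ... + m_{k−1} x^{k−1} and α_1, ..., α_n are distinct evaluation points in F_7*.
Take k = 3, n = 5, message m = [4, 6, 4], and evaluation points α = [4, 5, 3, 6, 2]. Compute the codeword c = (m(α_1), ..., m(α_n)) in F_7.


c = [1, 1, 2, 2, 4]

Message polynomial: m(x) = 4 + 6·x + 4·x^2 (mod 7).
For each evaluation point α_i, compute m(α_i) mod 7:
  α_1 = 4: Horner steps 4 → 1 → 1, so m(4) = 1.
  α_2 = 5: Horner steps 4 → 5 → 1, so m(5) = 1.
  α_3 = 3: Horner steps 4 → 4 → 2, so m(3) = 2.
  α_4 = 6: Horner steps 4 → 2 → 2, so m(6) = 2.
  α_5 = 2: Horner steps 4 → 0 → 4, so m(2) = 4.
Codeword c = [1, 1, 2, 2, 4] ∈ F_7^5.


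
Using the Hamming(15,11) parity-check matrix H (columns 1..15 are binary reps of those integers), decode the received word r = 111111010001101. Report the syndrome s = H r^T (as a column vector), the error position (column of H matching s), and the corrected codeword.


s = (0, 0, 0, 1)^T, error position = 1, corrected codeword c = 011111010001101

Compute s = H r^T mod 2 one row at a time:
  s_1 = 1 + 0 + 0 + 0 + 1 + 1 + 0 + 1 = 4 ≡ 0 (mod 2).
  s_2 = 1 + 1 + 1 + 0 + 1 + 1 + 0 + 1 = 6 ≡ 0 (mod 2).
  s_3 = 1 + 1 + 1 + 0 + 0 + 0 + 0 + 1 = 4 ≡ 0 (mod 2).
  s_4 = 1 + 1 + 1 + 0 + 0 + 0 + 1 + 1 = 5 ≡ 1 (mod 2).
s = (0, 0, 0, 1)^T — this equals column 1 of H (binary 0001), so error is at position 1.
Correct: flip bit 1 of r = 111111010001101 to get c = 011111010001101.


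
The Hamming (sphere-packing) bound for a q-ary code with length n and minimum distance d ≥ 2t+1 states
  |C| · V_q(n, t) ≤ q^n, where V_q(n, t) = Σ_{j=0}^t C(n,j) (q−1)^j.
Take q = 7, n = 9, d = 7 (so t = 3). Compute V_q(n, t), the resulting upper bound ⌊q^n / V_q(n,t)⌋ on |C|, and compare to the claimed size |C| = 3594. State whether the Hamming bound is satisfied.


V_q(n, t) = 19495, q^n = 40353607, Hamming bound = 2069, |C| = 3594 > bound (violated).

Step 1: Compute V_q(n, t) = Σ_{j=0}^3 C(n, j) (q−1)^j.
  j = 0: C(9,0)·(6)^0 = 1·1 = 1.
  j = 1: C(9,1)·(6)^1 = 9·6 = 54.
  j = 2: C(9,2)·(6)^2 = 36·36 = 1296.
  j = 3: C(9,3)·(6)^3 = 84·216 = 18144.
  V_q(n, t) = 1 + 54 + 1296 + 18144 = 19495.
Step 2: q^n = 7^9 = 40353607.
Step 3: Hamming bound ⌊q^n / V_q(n,t)⌋ = ⌊40353607/19495⌋ = 2069.
Step 4: Compare |C| = 3594 to 2069: violated.
The claimed |C| lies above the Hamming bound, so no 7-ary code of length 9 with d ≥ 7 can have 3594 codewords.


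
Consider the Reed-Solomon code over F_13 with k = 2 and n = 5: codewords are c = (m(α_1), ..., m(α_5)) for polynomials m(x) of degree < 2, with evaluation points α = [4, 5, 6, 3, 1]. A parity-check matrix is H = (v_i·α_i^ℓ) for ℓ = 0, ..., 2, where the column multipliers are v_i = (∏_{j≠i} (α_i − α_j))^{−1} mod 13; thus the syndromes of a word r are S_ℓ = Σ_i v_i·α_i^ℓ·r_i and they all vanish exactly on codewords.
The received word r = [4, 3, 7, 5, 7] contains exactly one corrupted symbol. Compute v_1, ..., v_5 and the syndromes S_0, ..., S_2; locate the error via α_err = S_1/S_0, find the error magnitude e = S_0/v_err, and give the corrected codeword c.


S = (11, 1, 6), error at position 3, error magnitude e = 5, c = [4, 3, 2, 5, 7].

Step 1: column multipliers v_i = (∏_{j≠i}(α_i − α_j))^{−1} mod 13.
  i = 1 (α = 4): (4−5)(4−6)(4−3)(4−1) = (−1)·(−2)·1·3 = 6 ≡ 6, so v_1 = 6^{−1} = 11 (mod 13).
  i = 2 (α = 5): (5−4)(5−6)(5−3)(5−1) = 1·(−1)·2·4 = −8 ≡ 5, so v_2 = 5^{−1} = 8 (mod 13).
  i = 3 (α = 6): (6−4)(6−5)(6−3)(6−1) = 2·1·3·5 = 30 ≡ 4, so v_3 = 4^{−1} = 10 (mod 13).
  i = 4 (α = 3): (3−4)(3−5)(3−6)(3−1) = (−1)·(−2)·(−3)·2 = −12 ≡ 1, so v_4 = 1^{−1} = 1 (mod 13).
  i = 5 (α = 1): (1−4)(1−5)(1−6)(1−3) = (−3)·(−4)·(−5)·(−2) = 120 ≡ 3, so v_5 = 3^{−1} = 9 (mod 13).
  v = [11, 8, 10, 1, 9].
Step 2: syndromes of r = [4, 3, 7, 5, 7] (all sums mod 13).
  S_0 = Σ v_i r_i = 11·4 + 8·3 + 10·7 + 1·5 + 9·7 = 206 ≡ 11.
  S_1 = Σ v_i α_i r_i = 11·4·4 + 8·5·3 + 10·6·7 + 1·3·5 + 9·1·7 = 794 ≡ 1.
  α_i^2 mod 13 = [3, 12, 10, 9, 1].
  S_2 = Σ v_i α_i^2 r_i = 11·3·4 + 8·12·3 + 10·10·7 + 1·9·5 + 9·1·7 = 1228 ≡ 6.
  S = (11, 1, 6) ≠ 0, so r is not a codeword (an error is present).
Step 3: locate the error. For a single error e at position i, S_ℓ = v_i·e·α_i^ℓ, so α_err = S_1/S_0.
  S_0^{−1} = 11^{−1} = 6 (mod 13), so α_err = 1·6 = 6 ≡ 6 = α_3. Error position i = 3.
  Consistency check: S_2/S_1 = 6·1 = 6 ≡ 6 = α_err ✓ (single-error assumption holds).
Step 4: error magnitude e = S_0/v_3 = S_0·∏_{j≠3}(α_3 − α_j) = 11·4 = 44 ≡ 5 (mod 13).
Step 5: correct position 3: c_3 = r_3 − e = 7 − 5 ≡ 2 (mod 13). Hence c = [4, 3, 2, 5, 7].
  Check: interpolating c through the α_i gives m(x) = 8 + 12·x (degree < 2) with m(α_i) = c_i for every i, so c is indeed a codeword.


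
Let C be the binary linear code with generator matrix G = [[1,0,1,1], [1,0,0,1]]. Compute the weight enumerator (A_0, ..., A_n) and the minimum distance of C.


Weight distribution: A_0 = 1, A_1 = 1, A_2 = 1, A_3 = 1. Minimum distance d = 1.

Enumerate all 2^2 = 4 messages m ∈ F_2^2.
For each, compute codeword c = mG in F_2^4, then tally its weight.
  m = 00 → c = 0000, weight = 0.
  m = 10 → c = 1011, weight = 3.
  m = 01 → c = 1001, weight = 2.
  m = 11 → c = 0010, weight = 1.
Tally weights:
  weight 0: 1 codewords.
  weight 1: 1 codewords.
  weight 2: 1 codewords.
  weight 3: 1 codewords.
Minimum distance d = smallest w > 0 with A_w > 0 = 1.
Sanity: Σ A_w = 4 = 2^2 = 4 ✓.


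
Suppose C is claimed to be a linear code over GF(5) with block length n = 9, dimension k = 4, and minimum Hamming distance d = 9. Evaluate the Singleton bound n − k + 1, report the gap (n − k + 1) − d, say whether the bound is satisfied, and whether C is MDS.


Singleton RHS = n − k + 1 = 6, slack = -3, bound violated (no such code; not MDS).

Singleton bound: d ≤ n − k + 1.
Here n = 9, k = 4, so n − k + 1 = 6.
Given d = 9, check d ≤ 6: NO.
Slack = (n − k + 1) − d = -3.
The slack is negative: d = 9 exceeds n − k + 1 = 6 by 3, so the Singleton bound is violated and no linear [9, 4, 9]_5 code can exist. In particular it is not MDS (MDS requires d = n − k + 1 exactly).
Description: the claimed parameters are [9, 4, 9]_5; such a code would be impossible (violates the Singleton bound).


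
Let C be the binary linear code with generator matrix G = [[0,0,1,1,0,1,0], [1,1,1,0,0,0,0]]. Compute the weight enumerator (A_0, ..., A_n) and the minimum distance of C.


Weight distribution: A_0 = 1, A_3 = 2, A_4 = 1. Minimum distance d = 3.

Enumerate all 2^2 = 4 messages m ∈ F_2^2.
For each, compute codeword c = mG in F_2^7, then tally its weight.
  m = 00 → c = 0000000, weight = 0.
  m = 10 → c = 0011010, weight = 3.
  m = 01 → c = 1110000, weight = 3.
  m = 11 → c = 1101010, weight = 4.
Tally weights:
  weight 0: 1 codewords.
  weight 3: 2 codewords.
  weight 4: 1 codewords.
Minimum distance d = smallest w > 0 with A_w > 0 = 3.
Sanity: Σ A_w = 4 = 2^2 = 4 ✓.


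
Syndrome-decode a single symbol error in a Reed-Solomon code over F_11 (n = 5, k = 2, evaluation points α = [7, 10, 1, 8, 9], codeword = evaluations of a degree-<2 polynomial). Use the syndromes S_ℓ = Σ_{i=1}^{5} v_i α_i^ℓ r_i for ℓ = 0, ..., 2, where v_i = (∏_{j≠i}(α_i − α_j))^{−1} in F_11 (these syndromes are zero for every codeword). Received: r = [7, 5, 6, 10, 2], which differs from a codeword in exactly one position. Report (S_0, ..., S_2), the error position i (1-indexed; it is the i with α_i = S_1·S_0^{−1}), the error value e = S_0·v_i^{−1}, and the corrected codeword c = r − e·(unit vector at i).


S = (5, 5, 5), error at position 3, error magnitude e = 6, c = [7, 5, 0, 10, 2].

Step 1: column multipliers v_i = (∏_{j≠i}(α_i − α_j))^{−1} mod 11.
  i = 1 (α = 7): (7−10)(7−1)(7−8)(7−9) = (−3)·6·(−1)·(−2) = −36 ≡ 8, so v_1 = 8^{−1} = 7 (mod 11).
  i = 2 (α = 10): (10−7)(10−1)(10−8)(10−9) = 3·9·2·1 = 54 ≡ 10, so v_2 = 10^{−1} = 10 (mod 11).
  i = 3 (α = 1): (1−7)(1−10)(1−8)(1−9) = (−6)·(−9)·(−7)·(−8) = 3024 ≡ 10, so v_3 = 10^{−1} = 10 (mod 11).
  i = 4 (α = 8): (8−7)(8−10)(8−1)(8−9) = 1·(−2)·7·(−1) = 14 ≡ 3, so v_4 = 3^{−1} = 4 (mod 11).
  i = 5 (α = 9): (9−7)(9−10)(9−1)(9−8) = 2·(−1)·8·1 = −16 ≡ 6, so v_5 = 6^{−1} = 2 (mod 11).
  v = [7, 10, 10, 4, 2].
Step 2: syndromes of r = [7, 5, 6, 10, 2] (all sums mod 11).
  S_0 = Σ v_i r_i = 7·7 + 10·5 + 10·6 + 4·10 + 2·2 = 203 ≡ 5.
  S_1 = Σ v_i α_i r_i = 7·7·7 + 10·10·5 + 10·1·6 + 4·8·10 + 2·9·2 = 1259 ≡ 5.
  α_i^2 mod 11 = [5, 1, 1, 9, 4].
  S_2 = Σ v_i α_i^2 r_i = 7·5·7 + 10·1·5 + 10·1·6 + 4·9·10 + 2·4·2 = 731 ≡ 5.
  S = (5, 5, 5) ≠ 0, so r is not a codeword (an error is present).
Step 3: locate the error. For a single error e at position i, S_ℓ = v_i·e·α_i^ℓ, so α_err = S_1/S_0.
  S_0^{−1} = 5^{−1} = 9 (mod 11), so α_err = 5·9 = 45 ≡ 1 = α_3. Error position i = 3.
  Consistency check: S_2/S_1 = 5·9 = 45 ≡ 1 = α_err ✓ (single-error assumption holds).
Step 4: error magnitude e = S_0/v_3 = S_0·∏_{j≠3}(α_3 − α_j) = 5·10 = 50 ≡ 6 (mod 11).
Step 5: correct position 3: c_3 = r_3 − e = 6 − 6 ≡ 0 (mod 11). Hence c = [7, 5, 0, 10, 2].
  Check: interpolating c through the α_i gives m(x) = 8 + 3·x (degree < 2) with m(α_i) = c_i for every i, so c is indeed a codeword.


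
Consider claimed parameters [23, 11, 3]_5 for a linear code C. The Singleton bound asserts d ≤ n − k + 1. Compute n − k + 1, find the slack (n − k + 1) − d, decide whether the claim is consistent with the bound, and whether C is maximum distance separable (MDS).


Singleton RHS = n − k + 1 = 13, slack = 10, bound satisfied, not MDS.

Singleton bound: d ≤ n − k + 1.
Here n = 23, k = 11, so n − k + 1 = 13.
Given d = 3, check d ≤ 13: YES.
Slack = (n − k + 1) − d = 10.
The code is NOT MDS (slack = 10 > 0).
Description: the claimed parameters are [23, 11, 3]_5; such a code would be non-MDS.


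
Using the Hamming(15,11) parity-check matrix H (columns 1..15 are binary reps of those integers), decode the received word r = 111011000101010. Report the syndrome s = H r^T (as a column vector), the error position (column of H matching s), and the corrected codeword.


s = (1, 0, 1, 1)^T, error position = 11, corrected codeword c = 111011000111010

Compute s = H r^T mod 2 one row at a time:
  s_1 = 0 + 0 + 1 + 0 + 1 + 0 + 1 + 0 = 3 ≡ 1 (mod 2).
  s_2 = 0 + 1 + 1 + 0 + 1 + 0 + 1 + 0 = 4 ≡ 0 (mod 2).
  s_3 = 1 + 1 + 1 + 0 + 1 + 0 + 1 + 0 = 5 ≡ 1 (mod 2).
  s_4 = 1 + 1 + 1 + 0 + 0 + 0 + 0 + 0 = 3 ≡ 1 (mod 2).
s = (1, 0, 1, 1)^T — this equals column 11 of H (binary 1011), so error is at position 11.
Correct: flip bit 11 of r = 111011000101010 to get c = 111011000111010.


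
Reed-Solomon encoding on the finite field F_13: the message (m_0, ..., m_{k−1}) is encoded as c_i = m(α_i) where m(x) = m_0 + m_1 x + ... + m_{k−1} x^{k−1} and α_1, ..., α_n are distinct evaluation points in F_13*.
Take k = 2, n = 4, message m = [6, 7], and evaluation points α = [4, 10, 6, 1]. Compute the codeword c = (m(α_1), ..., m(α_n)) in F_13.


c = [8, 11, 9, 0]

Message polynomial: m(x) = 6 + 7·x (mod 13).
For each evaluation point α_i, compute m(α_i) mod 13:
  α_1 = 4: Horner steps 7 → 8, so m(4) = 8.
  α_2 = 10: Horner steps 7 → 11, so m(10) = 11.
  α_3 = 6: Horner steps 7 → 9, so m(6) = 9.
  α_4 = 1: Horner steps 7 → 0, so m(1) = 0.
Codeword c = [8, 11, 9, 0] ∈ F_13^4.


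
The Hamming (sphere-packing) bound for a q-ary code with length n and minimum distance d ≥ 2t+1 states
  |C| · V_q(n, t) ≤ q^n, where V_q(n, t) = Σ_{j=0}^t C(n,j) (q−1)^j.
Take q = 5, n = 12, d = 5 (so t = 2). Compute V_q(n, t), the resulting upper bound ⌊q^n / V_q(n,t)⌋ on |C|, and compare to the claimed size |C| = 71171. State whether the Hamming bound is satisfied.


V_q(n, t) = 1105, q^n = 244140625, Hamming bound = 220941, |C| = 71171 ≤ bound (satisfied).

Step 1: Compute V_q(n, t) = Σ_{j=0}^2 C(n, j) (q−1)^j.
  j = 0: C(12,0)·(4)^0 = 1·1 = 1.
  j = 1: C(12,1)·(4)^1 = 12·4 = 48.
  j = 2: C(12,2)·(4)^2 = 66·16 = 1056.
  V_q(n, t) = 1 + 48 + 1056 = 1105.
Step 2: q^n = 5^12 = 244140625.
Step 3: Hamming bound ⌊q^n / V_q(n,t)⌋ = ⌊244140625/1105⌋ = 220941.
Step 4: Compare |C| = 71171 to 220941: satisfied.
The claimed |C| lies below the Hamming bound.


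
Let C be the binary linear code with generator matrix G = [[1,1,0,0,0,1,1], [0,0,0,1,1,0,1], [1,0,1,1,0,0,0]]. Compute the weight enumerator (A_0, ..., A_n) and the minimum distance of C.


Weight distribution: A_0 = 1, A_3 = 2, A_4 = 3, A_5 = 2. Minimum distance d = 3.

Enumerate all 2^3 = 8 messages m ∈ F_2^3.
For each, compute codeword c = mG in F_2^7, then tally its weight.
  m = 000 → c = 0000000, weight = 0.
  m = 100 → c = 1100011, weight = 4.
  m = 010 → c = 0001101, weight = 3.
  m = 110 → c = 1101110, weight = 5.
  m = 001 → c = 1011000, weight = 3.
  m = 101 → c = 0111011, weight = 5.
  m = 011 → c = 1010101, weight = 4.
  m = 111 → c = 0110110, weight = 4.
Tally weights:
  weight 0: 1 codewords.
  weight 3: 2 codewords.
  weight 4: 3 codewords.
  weight 5: 2 codewords.
Minimum distance d = smallest w > 0 with A_w > 0 = 3.
Sanity: Σ A_w = 8 = 2^3 = 8 ✓.


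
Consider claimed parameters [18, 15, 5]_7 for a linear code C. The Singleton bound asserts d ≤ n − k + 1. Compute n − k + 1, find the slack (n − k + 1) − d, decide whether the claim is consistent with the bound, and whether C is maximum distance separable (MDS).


Singleton RHS = n − k + 1 = 4, slack = -1, bound violated (no such code; not MDS).

Singleton bound: d ≤ n − k + 1.
Here n = 18, k = 15, so n − k + 1 = 4.
Given d = 5, check d ≤ 4: NO.
Slack = (n − k + 1) − d = -1.
The slack is negative: d = 5 exceeds n − k + 1 = 4 by 1, so the Singleton bound is violated and no linear [18, 15, 5]_7 code can exist. In particular it is not MDS (MDS requires d = n − k + 1 exactly).
Description: the claimed parameters are [18, 15, 5]_7; such a code would be impossible (violates the Singleton bound).


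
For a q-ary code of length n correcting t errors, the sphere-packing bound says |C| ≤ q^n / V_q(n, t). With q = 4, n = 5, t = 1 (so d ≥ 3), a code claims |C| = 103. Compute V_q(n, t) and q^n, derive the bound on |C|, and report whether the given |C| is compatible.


V_q(n, t) = 16, q^n = 1024, Hamming bound = 64, |C| = 103 > bound (violated).

Step 1: Compute V_q(n, t) = Σ_{j=0}^1 C(n, j) (q−1)^j.
  j = 0: C(5,0)·(3)^0 = 1·1 = 1.
  j = 1: C(5,1)·(3)^1 = 5·3 = 15.
  V_q(n, t) = 1 + 15 = 16.
Step 2: q^n = 4^5 = 1024.
Step 3: Hamming bound ⌊q^n / V_q(n,t)⌋ = ⌊1024/16⌋ = 64.
Step 4: Compare |C| = 103 to 64: violated.
The claimed |C| lies above the Hamming bound, so no 4-ary code of length 5 with d ≥ 3 can have 103 codewords.


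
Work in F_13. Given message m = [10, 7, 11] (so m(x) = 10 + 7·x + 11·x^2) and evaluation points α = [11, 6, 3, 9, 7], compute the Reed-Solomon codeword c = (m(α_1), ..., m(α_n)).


c = [1, 6, 0, 2, 0]

Message polynomial: m(x) = 10 + 7·x + 11·x^2 (mod 13).
For each evaluation point α_i, compute m(α_i) mod 13:
  α_1 = 11: Horner steps 11 → 11 → 1, so m(11) = 1.
  α_2 = 6: Horner steps 11 → 8 → 6, so m(6) = 6.
  α_3 = 3: Horner steps 11 → 1 → 0, so m(3) = 0.
  α_4 = 9: Horner steps 11 → 2 → 2, so m(9) = 2.
  α_5 = 7: Horner steps 11 → 6 → 0, so m(7) = 0.
Codeword c = [1, 6, 0, 2, 0] ∈ F_13^5.


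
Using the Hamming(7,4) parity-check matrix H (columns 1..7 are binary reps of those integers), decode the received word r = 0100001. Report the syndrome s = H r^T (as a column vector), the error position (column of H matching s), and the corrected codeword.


s = (1, 0, 1)^T, error position = 5, corrected codeword c = 0100101

Compute s = H r^T mod 2 one row at a time:
  s_1 = 0 + 0 + 0 + 1 = 1 ≡ 1 (mod 2).
  s_2 = 1 + 0 + 0 + 1 = 2 ≡ 0 (mod 2).
  s_3 = 0 + 0 + 0 + 1 = 1 ≡ 1 (mod 2).
s = (1, 0, 1)^T — this equals column 5 of H (binary 101), so error is at position 5.
Correct: flip bit 5 of r = 0100001 to get c = 0100101.


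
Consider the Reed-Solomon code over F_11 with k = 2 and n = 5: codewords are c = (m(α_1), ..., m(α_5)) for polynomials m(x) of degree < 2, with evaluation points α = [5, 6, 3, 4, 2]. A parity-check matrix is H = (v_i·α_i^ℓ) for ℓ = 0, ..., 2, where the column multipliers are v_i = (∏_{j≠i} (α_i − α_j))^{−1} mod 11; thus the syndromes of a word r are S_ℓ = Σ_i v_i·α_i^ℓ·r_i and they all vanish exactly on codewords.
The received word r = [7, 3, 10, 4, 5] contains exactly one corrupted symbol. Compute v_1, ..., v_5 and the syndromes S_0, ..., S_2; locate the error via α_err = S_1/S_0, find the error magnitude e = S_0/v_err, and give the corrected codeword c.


S = (4, 9, 1), error at position 1, error magnitude e = 9, c = [9, 3, 10, 4, 5].

Step 1: column multipliers v_i = (∏_{j≠i}(α_i − α_j))^{−1} mod 11.
  i = 1 (α = 5): (5−6)(5−3)(5−4)(5−2) = (−1)·2·1·3 = −6 ≡ 5, so v_1 = 5^{−1} = 9 (mod 11).
  i = 2 (α = 6): (6−5)(6−3)(6−4)(6−2) = 1·3·2·4 = 24 ≡ 2, so v_2 = 2^{−1} = 6 (mod 11).
  i = 3 (α = 3): (3−5)(3−6)(3−4)(3−2) = (−2)·(−3)·(−1)·1 = −6 ≡ 5, so v_3 = 5^{−1} = 9 (mod 11).
  i = 4 (α = 4): (4−5)(4−6)(4−3)(4−2) = (−1)·(−2)·1·2 = 4 ≡ 4, so v_4 = 4^{−1} = 3 (mod 11).
  i = 5 (α = 2): (2−5)(2−6)(2−3)(2−4) = (−3)·(−4)·(−1)·(−2) = 24 ≡ 2, so v_5 = 2^{−1} = 6 (mod 11).
  v = [9, 6, 9, 3, 6].
Step 2: syndromes of r = [7, 3, 10, 4, 5] (all sums mod 11).
  S_0 = Σ v_i r_i = 9·7 + 6·3 + 9·10 + 3·4 + 6·5 = 213 ≡ 4.
  S_1 = Σ v_i α_i r_i = 9·5·7 + 6·6·3 + 9·3·10 + 3·4·4 + 6·2·5 = 801 ≡ 9.
  α_i^2 mod 11 = [3, 3, 9, 5, 4].
  S_2 = Σ v_i α_i^2 r_i = 9·3·7 + 6·3·3 + 9·9·10 + 3·5·4 + 6·4·5 = 1233 ≡ 1.
  S = (4, 9, 1) ≠ 0, so r is not a codeword (an error is present).
Step 3: locate the error. For a single error e at position i, S_ℓ = v_i·e·α_i^ℓ, so α_err = S_1/S_0.
  S_0^{−1} = 4^{−1} = 3 (mod 11), so α_err = 9·3 = 27 ≡ 5 = α_1. Error position i = 1.
  Consistency check: S_2/S_1 = 1·5 = 5 ≡ 5 = α_err ✓ (single-error assumption holds).
Step 4: error magnitude e = S_0/v_1 = S_0·∏_{j≠1}(α_1 − α_j) = 4·5 = 20 ≡ 9 (mod 11).
Step 5: correct position 1: c_1 = r_1 − e = 7 − 9 ≡ 9 (mod 11). Hence c = [9, 3, 10, 4, 5].
  Check: interpolating c through the α_i gives m(x) = 6 + 5·x (degree < 2) with m(α_i) = c_i for every i, so c is indeed a codeword.


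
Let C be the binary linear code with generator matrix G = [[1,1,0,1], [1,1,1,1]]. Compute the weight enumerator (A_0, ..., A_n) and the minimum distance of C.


Weight distribution: A_0 = 1, A_1 = 1, A_3 = 1, A_4 = 1. Minimum distance d = 1.

Enumerate all 2^2 = 4 messages m ∈ F_2^2.
For each, compute codeword c = mG in F_2^4, then tally its weight.
  m = 00 → c = 0000, weight = 0.
  m = 10 → c = 1101, weight = 3.
  m = 01 → c = 1111, weight = 4.
  m = 11 → c = 0010, weight = 1.
Tally weights:
  weight 0: 1 codewords.
  weight 1: 1 codewords.
  weight 3: 1 codewords.
  weight 4: 1 codewords.
Minimum distance d = smallest w > 0 with A_w > 0 = 1.
Sanity: Σ A_w = 4 = 2^2 = 4 ✓.


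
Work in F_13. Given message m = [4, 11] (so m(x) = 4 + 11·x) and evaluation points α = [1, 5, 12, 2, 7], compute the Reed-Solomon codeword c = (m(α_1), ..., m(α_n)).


c = [2, 7, 6, 0, 3]

Message polynomial: m(x) = 4 + 11·x (mod 13).
For each evaluation point α_i, compute m(α_i) mod 13:
  α_1 = 1: Horner steps 11 → 2, so m(1) = 2.
  α_2 = 5: Horner steps 11 → 7, so m(5) = 7.
  α_3 = 12: Horner steps 11 → 6, so m(12) = 6.
  α_4 = 2: Horner steps 11 → 0, so m(2) = 0.
  α_5 = 7: Horner steps 11 → 3, so m(7) = 3.
Codeword c = [2, 7, 6, 0, 3] ∈ F_13^5.


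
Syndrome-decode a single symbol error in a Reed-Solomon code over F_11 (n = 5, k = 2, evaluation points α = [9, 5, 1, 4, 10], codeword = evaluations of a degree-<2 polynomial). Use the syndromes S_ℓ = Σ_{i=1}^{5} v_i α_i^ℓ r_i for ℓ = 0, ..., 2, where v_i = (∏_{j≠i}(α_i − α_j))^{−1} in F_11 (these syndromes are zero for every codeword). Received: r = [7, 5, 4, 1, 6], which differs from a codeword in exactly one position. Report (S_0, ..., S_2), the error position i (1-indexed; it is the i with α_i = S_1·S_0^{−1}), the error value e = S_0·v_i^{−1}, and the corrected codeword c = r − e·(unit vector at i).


S = (9, 1, 5), error at position 2, error magnitude e = 5, c = [7, 0, 4, 1, 6].

Step 1: column multipliers v_i = (∏_{j≠i}(α_i − α_j))^{−1} mod 11.
  i = 1 (α = 9): (9−5)(9−1)(9−4)(9−10) = 4·8·5·(−1) = −160 ≡ 5, so v_1 = 5^{−1} = 9 (mod 11).
  i = 2 (α = 5): (5−9)(5−1)(5−4)(5−10) = (−4)·4·1·(−5) = 80 ≡ 3, so v_2 = 3^{−1} = 4 (mod 11).
  i = 3 (α = 1): (1−9)(1−5)(1−4)(1−10) = (−8)·(−4)·(−3)·(−9) = 864 ≡ 6, so v_3 = 6^{−1} = 2 (mod 11).
  i = 4 (α = 4): (4−9)(4−5)(4−1)(4−10) = (−5)·(−1)·3·(−6) = −90 ≡ 9, so v_4 = 9^{−1} = 5 (mod 11).
  i = 5 (α = 10): (10−9)(10−5)(10−1)(10−4) = 1·5·9·6 = 270 ≡ 6, so v_5 = 6^{−1} = 2 (mod 11).
  v = [9, 4, 2, 5, 2].
Step 2: syndromes of r = [7, 5, 4, 1, 6] (all sums mod 11).
  S_0 = Σ v_i r_i = 9·7 + 4·5 + 2·4 + 5·1 + 2·6 = 108 ≡ 9.
  S_1 = Σ v_i α_i r_i = 9·9·7 + 4·5·5 + 2·1·4 + 5·4·1 + 2·10·6 = 815 ≡ 1.
  α_i^2 mod 11 = [4, 3, 1, 5, 1].
  S_2 = Σ v_i α_i^2 r_i = 9·4·7 + 4·3·5 + 2·1·4 + 5·5·1 + 2·1·6 = 357 ≡ 5.
  S = (9, 1, 5) ≠ 0, so r is not a codeword (an error is present).
Step 3: locate the error. For a single error e at position i, S_ℓ = v_i·e·α_i^ℓ, so α_err = S_1/S_0.
  S_0^{−1} = 9^{−1} = 5 (mod 11), so α_err = 1·5 = 5 ≡ 5 = α_2. Error position i = 2.
  Consistency check: S_2/S_1 = 5·1 = 5 ≡ 5 = α_err ✓ (single-error assumption holds).
Step 4: error magnitude e = S_0/v_2 = S_0·∏_{j≠2}(α_2 − α_j) = 9·3 = 27 ≡ 5 (mod 11).
Step 5: correct position 2: c_2 = r_2 − e = 5 − 5 ≡ 0 (mod 11). Hence c = [7, 0, 4, 1, 6].
  Check: interpolating c through the α_i gives m(x) = 5 + 10·x (degree < 2) with m(α_i) = c_i for every i, so c is indeed a codeword.


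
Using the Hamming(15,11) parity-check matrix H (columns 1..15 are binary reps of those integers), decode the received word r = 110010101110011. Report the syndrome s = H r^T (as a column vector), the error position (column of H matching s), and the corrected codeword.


s = (1, 0, 0, 0)^T, error position = 8, corrected codeword c = 110010111110011

Compute s = H r^T mod 2 one row at a time:
  s_1 = 0 + 1 + 1 + 1 + 0 + 0 + 1 + 1 = 5 ≡ 1 (mod 2).
  s_2 = 0 + 1 + 0 + 1 + 0 + 0 + 1 + 1 = 4 ≡ 0 (mod 2).
  s_3 = 1 + 0 + 0 + 1 + 1 + 1 + 1 + 1 = 6 ≡ 0 (mod 2).
  s_4 = 1 + 0 + 1 + 1 + 1 + 1 + 0 + 1 = 6 ≡ 0 (mod 2).
s = (1, 0, 0, 0)^T — this equals column 8 of H (binary 1000), so error is at position 8.
Correct: flip bit 8 of r = 110010101110011 to get c = 110010111110011.


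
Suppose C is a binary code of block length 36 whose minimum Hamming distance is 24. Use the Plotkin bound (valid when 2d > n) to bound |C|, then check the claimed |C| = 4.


Plotkin bound M ≤ 4; given |C| = 4 ≤ bound (satisfied).

Check applicability: 2d = 48, n = 36.
2d − n = 12 > 0, so Plotkin applies.
Compute d/(2d−n) = 24/12 ≈ 2.0000.
⌊d/(2d−n)⌋ = 2.
Plotkin bound: M ≤ 2·2 = 4.
Given |C| = 4, check: satisfied.
This |C| is at the Plotkin bound.


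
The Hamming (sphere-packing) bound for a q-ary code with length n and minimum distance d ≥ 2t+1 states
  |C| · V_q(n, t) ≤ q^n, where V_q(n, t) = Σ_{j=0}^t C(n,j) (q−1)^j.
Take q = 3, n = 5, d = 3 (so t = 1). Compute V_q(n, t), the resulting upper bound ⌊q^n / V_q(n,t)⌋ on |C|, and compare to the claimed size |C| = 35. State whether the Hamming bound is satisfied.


V_q(n, t) = 11, q^n = 243, Hamming bound = 22, |C| = 35 > bound (violated).

Step 1: Compute V_q(n, t) = Σ_{j=0}^1 C(n, j) (q−1)^j.
  j = 0: C(5,0)·(2)^0 = 1·1 = 1.
  j = 1: C(5,1)·(2)^1 = 5·2 = 10.
  V_q(n, t) = 1 + 10 = 11.
Step 2: q^n = 3^5 = 243.
Step 3: Hamming bound ⌊q^n / V_q(n,t)⌋ = ⌊243/11⌋ = 22.
Step 4: Compare |C| = 35 to 22: violated.
The claimed |C| lies above the Hamming bound, so no 3-ary code of length 5 with d ≥ 3 can have 35 codewords.


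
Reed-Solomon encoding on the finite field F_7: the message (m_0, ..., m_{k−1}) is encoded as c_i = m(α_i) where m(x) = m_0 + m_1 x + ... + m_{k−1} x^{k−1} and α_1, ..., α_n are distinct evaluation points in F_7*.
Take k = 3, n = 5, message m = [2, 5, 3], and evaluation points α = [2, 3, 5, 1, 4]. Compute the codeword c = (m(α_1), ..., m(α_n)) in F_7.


c = [3, 2, 4, 3, 0]

Message polynomial: m(x) = 2 + 5·x + 3·x^2 (mod 7).
For each evaluation point α_i, compute m(α_i) mod 7:
  α_1 = 2: Horner steps 3 → 4 → 3, so m(2) = 3.
  α_2 = 3: Horner steps 3 → 0 → 2, so m(3) = 2.
  α_3 = 5: Horner steps 3 → 6 → 4, so m(5) = 4.
  α_4 = 1: Horner steps 3 → 1 → 3, so m(1) = 3.
  α_5 = 4: Horner steps 3 → 3 → 0, so m(4) = 0.
Codeword c = [3, 2, 4, 3, 0] ∈ F_7^5.


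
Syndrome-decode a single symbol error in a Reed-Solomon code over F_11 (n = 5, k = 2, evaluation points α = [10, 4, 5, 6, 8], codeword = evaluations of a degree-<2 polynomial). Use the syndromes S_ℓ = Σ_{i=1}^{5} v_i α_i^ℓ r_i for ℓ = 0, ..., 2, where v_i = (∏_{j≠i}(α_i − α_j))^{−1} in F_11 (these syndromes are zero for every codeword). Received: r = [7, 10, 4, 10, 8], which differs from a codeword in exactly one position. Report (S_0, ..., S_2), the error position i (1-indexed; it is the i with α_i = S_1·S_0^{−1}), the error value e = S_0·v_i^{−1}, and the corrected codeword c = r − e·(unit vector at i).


S = (9, 10, 5), error at position 4, error magnitude e = 1, c = [7, 10, 4, 9, 8].

Step 1: column multipliers v_i = (∏_{j≠i}(α_i − α_j))^{−1} mod 11.
  i = 1 (α = 10): (10−4)(10−5)(10−6)(10−8) = 6·5·4·2 = 240 ≡ 9, so v_1 = 9^{−1} = 5 (mod 11).
  i = 2 (α = 4): (4−10)(4−5)(4−6)(4−8) = (−6)·(−1)·(−2)·(−4) = 48 ≡ 4, so v_2 = 4^{−1} = 3 (mod 11).
  i = 3 (α = 5): (5−10)(5−4)(5−6)(5−8) = (−5)·1·(−1)·(−3) = −15 ≡ 7, so v_3 = 7^{−1} = 8 (mod 11).
  i = 4 (α = 6): (6−10)(6−4)(6−5)(6−8) = (−4)·2·1·(−2) = 16 ≡ 5, so v_4 = 5^{−1} = 9 (mod 11).
  i = 5 (α = 8): (8−10)(8−4)(8−5)(8−6) = (−2)·4·3·2 = −48 ≡ 7, so v_5 = 7^{−1} = 8 (mod 11).
  v = [5, 3, 8, 9, 8].
Step 2: syndromes of r = [7, 10, 4, 10, 8] (all sums mod 11).
  S_0 = Σ v_i r_i = 5·7 + 3·10 + 8·4 + 9·10 + 8·8 = 251 ≡ 9.
  S_1 = Σ v_i α_i r_i = 5·10·7 + 3·4·10 + 8·5·4 + 9·6·10 + 8·8·8 = 1682 ≡ 10.
  α_i^2 mod 11 = [1, 5, 3, 3, 9].
  S_2 = Σ v_i α_i^2 r_i = 5·1·7 + 3·5·10 + 8·3·4 + 9·3·10 + 8·9·8 = 1127 ≡ 5.
  S = (9, 10, 5) ≠ 0, so r is not a codeword (an error is present).
Step 3: locate the error. For a single error e at position i, S_ℓ = v_i·e·α_i^ℓ, so α_err = S_1/S_0.
  S_0^{−1} = 9^{−1} = 5 (mod 11), so α_err = 10·5 = 50 ≡ 6 = α_4. Error position i = 4.
  Consistency check: S_2/S_1 = 5·10 = 50 ≡ 6 = α_err ✓ (single-error assumption holds).
Step 4: error magnitude e = S_0/v_4 = S_0·∏_{j≠4}(α_4 − α_j) = 9·5 = 45 ≡ 1 (mod 11).
Step 5: correct position 4: c_4 = r_4 − e = 10 − 1 ≡ 9 (mod 11). Hence c = [7, 10, 4, 9, 8].
  Check: interpolating c through the α_i gives m(x) = 1 + 5·x (degree < 2) with m(α_i) = c_i for every i, so c is indeed a codeword.


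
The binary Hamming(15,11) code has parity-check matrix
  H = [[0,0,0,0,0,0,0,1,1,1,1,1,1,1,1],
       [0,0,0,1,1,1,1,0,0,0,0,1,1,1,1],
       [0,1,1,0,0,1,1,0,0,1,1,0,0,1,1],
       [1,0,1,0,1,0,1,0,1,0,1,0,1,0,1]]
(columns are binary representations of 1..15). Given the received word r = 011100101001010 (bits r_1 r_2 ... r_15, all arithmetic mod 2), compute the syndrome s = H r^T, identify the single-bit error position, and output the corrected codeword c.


s = (1, 0, 0, 1)^T, error position = 9, corrected codeword c = 011100100001010

Compute s = H r^T mod 2 one row at a time:
  s_1 = 0 + 1 + 0 + 0 + 1 + 0 + 1 + 0 = 3 ≡ 1 (mod 2).
  s_2 = 1 + 0 + 0 + 1 + 1 + 0 + 1 + 0 = 4 ≡ 0 (mod 2).
  s_3 = 1 + 1 + 0 + 1 + 0 + 0 + 1 + 0 = 4 ≡ 0 (mod 2).
  s_4 = 0 + 1 + 0 + 1 + 1 + 0 + 0 + 0 = 3 ≡ 1 (mod 2).
s = (1, 0, 0, 1)^T — this equals column 9 of H (binary 1001), so error is at position 9.
Correct: flip bit 9 of r = 011100101001010 to get c = 011100100001010.


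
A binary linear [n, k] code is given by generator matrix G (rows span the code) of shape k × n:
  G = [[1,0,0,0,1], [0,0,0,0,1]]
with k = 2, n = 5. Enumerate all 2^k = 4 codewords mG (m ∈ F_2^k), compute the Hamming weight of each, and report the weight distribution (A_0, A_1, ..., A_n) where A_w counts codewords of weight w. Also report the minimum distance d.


Weight distribution: A_0 = 1, A_1 = 2, A_2 = 1. Minimum distance d = 1.

Enumerate all 2^2 = 4 messages m ∈ F_2^2.
For each, compute codeword c = mG in F_2^5, then tally its weight.
  m = 00 → c = 00000, weight = 0.
  m = 10 → c = 10001, weight = 2.
  m = 01 → c = 00001, weight = 1.
  m = 11 → c = 10000, weight = 1.
Tally weights:
  weight 0: 1 codewords.
  weight 1: 2 codewords.
  weight 2: 1 codewords.
Minimum distance d = smallest w > 0 with A_w > 0 = 1.
Sanity: Σ A_w = 4 = 2^2 = 4 ✓.


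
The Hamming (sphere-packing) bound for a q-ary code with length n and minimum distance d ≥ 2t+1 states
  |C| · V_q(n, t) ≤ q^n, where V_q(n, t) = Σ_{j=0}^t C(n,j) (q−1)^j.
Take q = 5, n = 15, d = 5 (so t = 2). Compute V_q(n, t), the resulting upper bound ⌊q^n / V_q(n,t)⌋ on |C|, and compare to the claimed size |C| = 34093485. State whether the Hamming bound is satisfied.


V_q(n, t) = 1741, q^n = 30517578125, Hamming bound = 17528764, |C| = 34093485 > bound (violated).

Step 1: Compute V_q(n, t) = Σ_{j=0}^2 C(n, j) (q−1)^j.
  j = 0: C(15,0)·(4)^0 = 1·1 = 1.
  j = 1: C(15,1)·(4)^1 = 15·4 = 60.
  j = 2: C(15,2)·(4)^2 = 105·16 = 1680.
  V_q(n, t) = 1 + 60 + 1680 = 1741.
Step 2: q^n = 5^15 = 30517578125.
Step 3: Hamming bound ⌊q^n / V_q(n,t)⌋ = ⌊30517578125/1741⌋ = 17528764.
Step 4: Compare |C| = 34093485 to 17528764: violated.
The claimed |C| lies above the Hamming bound, so no 5-ary code of length 15 with d ≥ 5 can have 34093485 codewords.


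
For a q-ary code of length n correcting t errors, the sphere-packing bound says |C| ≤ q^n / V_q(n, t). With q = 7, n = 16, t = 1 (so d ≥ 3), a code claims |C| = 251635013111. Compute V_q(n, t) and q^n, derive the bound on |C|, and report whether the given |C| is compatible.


V_q(n, t) = 97, q^n = 33232930569601, Hamming bound = 342607531645, |C| = 251635013111 ≤ bound (satisfied).

Step 1: Compute V_q(n, t) = Σ_{j=0}^1 C(n, j) (q−1)^j.
  j = 0: C(16,0)·(6)^0 = 1·1 = 1.
  j = 1: C(16,1)·(6)^1 = 16·6 = 96.
  V_q(n, t) = 1 + 96 = 97.
Step 2: q^n = 7^16 = 33232930569601.
Step 3: Hamming bound ⌊q^n / V_q(n,t)⌋ = ⌊33232930569601/97⌋ = 342607531645.
Step 4: Compare |C| = 251635013111 to 342607531645: satisfied.
The claimed |C| lies below the Hamming bound.


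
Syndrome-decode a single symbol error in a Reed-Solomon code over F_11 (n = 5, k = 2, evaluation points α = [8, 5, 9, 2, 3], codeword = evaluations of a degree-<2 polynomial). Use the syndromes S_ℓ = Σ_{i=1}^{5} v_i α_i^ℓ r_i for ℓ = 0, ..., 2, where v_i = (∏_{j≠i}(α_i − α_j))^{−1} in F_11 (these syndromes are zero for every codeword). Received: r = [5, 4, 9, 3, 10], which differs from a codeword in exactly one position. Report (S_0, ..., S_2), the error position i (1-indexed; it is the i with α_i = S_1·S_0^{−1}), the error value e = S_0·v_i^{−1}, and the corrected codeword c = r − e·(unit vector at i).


S = (6, 7, 10), error at position 5, error magnitude e = 3, c = [5, 4, 9, 3, 7].

Step 1: column multipliers v_i = (∏_{j≠i}(α_i − α_j))^{−1} mod 11.
  i = 1 (α = 8): (8−5)(8−9)(8−2)(8−3) = 3·(−1)·6·5 = −90 ≡ 9, so v_1 = 9^{−1} = 5 (mod 11).
  i = 2 (α = 5): (5−8)(5−9)(5−2)(5−3) = (−3)·(−4)·3·2 = 72 ≡ 6, so v_2 = 6^{−1} = 2 (mod 11).
  i = 3 (α = 9): (9−8)(9−5)(9−2)(9−3) = 1·4·7·6 = 168 ≡ 3, so v_3 = 3^{−1} = 4 (mod 11).
  i = 4 (α = 2): (2−8)(2−5)(2−9)(2−3) = (−6)·(−3)·(−7)·(−1) = 126 ≡ 5, so v_4 = 5^{−1} = 9 (mod 11).
  i = 5 (α = 3): (3−8)(3−5)(3−9)(3−2) = (−5)·(−2)·(−6)·1 = −60 ≡ 6, so v_5 = 6^{−1} = 2 (mod 11).
  v = [5, 2, 4, 9, 2].
Step 2: syndromes of r = [5, 4, 9, 3, 10] (all sums mod 11).
  S_0 = Σ v_i r_i = 5·5 + 2·4 + 4·9 + 9·3 + 2·10 = 116 ≡ 6.
  S_1 = Σ v_i α_i r_i = 5·8·5 + 2·5·4 + 4·9·9 + 9·2·3 + 2·3·10 = 678 ≡ 7.
  α_i^2 mod 11 = [9, 3, 4, 4, 9].
  S_2 = Σ v_i α_i^2 r_i = 5·9·5 + 2·3·4 + 4·4·9 + 9·4·3 + 2·9·10 = 681 ≡ 10.
  S = (6, 7, 10) ≠ 0, so r is not a codeword (an error is present).
Step 3: locate the error. For a single error e at position i, S_ℓ = v_i·e·α_i^ℓ, so α_err = S_1/S_0.
  S_0^{−1} = 6^{−1} = 2 (mod 11), so α_err = 7·2 = 14 ≡ 3 = α_5. Error position i = 5.
  Consistency check: S_2/S_1 = 10·8 = 80 ≡ 3 = α_err ✓ (single-error assumption holds).
Step 4: error magnitude e = S_0/v_5 = S_0·∏_{j≠5}(α_5 − α_j) = 6·6 = 36 ≡ 3 (mod 11).
Step 5: correct position 5: c_5 = r_5 − e = 10 − 3 ≡ 7 (mod 11). Hence c = [5, 4, 9, 3, 7].
  Check: interpolating c through the α_i gives m(x) = 6 + 4·x (degree < 2) with m(α_i) = c_i for every i, so c is indeed a codeword.


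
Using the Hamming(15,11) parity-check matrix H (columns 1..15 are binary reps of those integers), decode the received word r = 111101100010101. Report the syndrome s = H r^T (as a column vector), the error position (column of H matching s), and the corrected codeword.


s = (1, 1, 0, 0)^T, error position = 12, corrected codeword c = 111101100011101

Compute s = H r^T mod 2 one row at a time:
  s_1 = 0 + 0 + 0 + 1 + 0 + 1 + 0 + 1 = 3 ≡ 1 (mod 2).
  s_2 = 1 + 0 + 1 + 1 + 0 + 1 + 0 + 1 = 5 ≡ 1 (mod 2).
  s_3 = 1 + 1 + 1 + 1 + 0 + 1 + 0 + 1 = 6 ≡ 0 (mod 2).
  s_4 = 1 + 1 + 0 + 1 + 0 + 1 + 1 + 1 = 6 ≡ 0 (mod 2).
s = (1, 1, 0, 0)^T — this equals column 12 of H (binary 1100), so error is at position 12.
Correct: flip bit 12 of r = 111101100010101 to get c = 111101100011101.


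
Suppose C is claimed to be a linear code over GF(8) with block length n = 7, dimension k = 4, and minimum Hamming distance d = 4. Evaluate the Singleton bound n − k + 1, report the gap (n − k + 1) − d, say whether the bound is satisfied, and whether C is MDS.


Singleton RHS = n − k + 1 = 4, slack = 0, bound satisfied, MDS.

Singleton bound: d ≤ n − k + 1.
Here n = 7, k = 4, so n − k + 1 = 4.
Given d = 4, check d ≤ 4: YES.
Slack = (n − k + 1) − d = 0.
The code is MDS (slack = 0).
Description: the claimed parameters are [7, 4, 4]_8; such a code would be MDS (meets Singleton bound).


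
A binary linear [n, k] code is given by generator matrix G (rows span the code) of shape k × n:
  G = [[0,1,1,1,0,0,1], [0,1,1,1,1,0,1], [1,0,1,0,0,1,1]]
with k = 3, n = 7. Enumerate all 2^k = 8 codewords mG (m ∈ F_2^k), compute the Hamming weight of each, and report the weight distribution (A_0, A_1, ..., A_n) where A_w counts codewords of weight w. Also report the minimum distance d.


Weight distribution: A_0 = 1, A_1 = 1, A_4 = 3, A_5 = 3. Minimum distance d = 1.

Enumerate all 2^3 = 8 messages m ∈ F_2^3.
For each, compute codeword c = mG in F_2^7, then tally its weight.
  m = 000 → c = 0000000, weight = 0.
  m = 100 → c = 0111001, weight = 4.
  m = 010 → c = 0111101, weight = 5.
  m = 110 → c = 0000100, weight = 1.
  m = 001 → c = 1010011, weight = 4.
  m = 101 → c = 1101010, weight = 4.
  m = 011 → c = 1101110, weight = 5.
  m = 111 → c = 1010111, weight = 5.
Tally weights:
  weight 0: 1 codewords.
  weight 1: 1 codewords.
  weight 4: 3 codewords.
  weight 5: 3 codewords.
Minimum distance d = smallest w > 0 with A_w > 0 = 1.
Sanity: Σ A_w = 8 = 2^3 = 8 ✓.


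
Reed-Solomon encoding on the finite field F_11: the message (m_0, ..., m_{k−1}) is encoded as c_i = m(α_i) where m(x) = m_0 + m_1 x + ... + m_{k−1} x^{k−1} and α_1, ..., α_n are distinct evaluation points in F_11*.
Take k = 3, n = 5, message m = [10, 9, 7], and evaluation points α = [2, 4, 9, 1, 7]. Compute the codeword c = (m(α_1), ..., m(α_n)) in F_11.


c = [1, 4, 9, 4, 9]

Message polynomial: m(x) = 10 + 9·x + 7·x^2 (mod 11).
For each evaluation point α_i, compute m(α_i) mod 11:
  α_1 = 2: Horner steps 7 → 1 → 1, so m(2) = 1.
  α_2 = 4: Horner steps 7 → 4 → 4, so m(4) = 4.
  α_3 = 9: Horner steps 7 → 6 → 9, so m(9) = 9.
  α_4 = 1: Horner steps 7 → 5 → 4, so m(1) = 4.
  α_5 = 7: Horner steps 7 → 3 → 9, so m(7) = 9.
Codeword c = [1, 4, 9, 4, 9] ∈ F_11^5.


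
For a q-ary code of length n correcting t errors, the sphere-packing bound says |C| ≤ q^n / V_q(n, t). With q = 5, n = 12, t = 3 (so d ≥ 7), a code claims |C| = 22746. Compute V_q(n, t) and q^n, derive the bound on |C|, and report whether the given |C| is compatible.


V_q(n, t) = 15185, q^n = 244140625, Hamming bound = 16077, |C| = 22746 > bound (violated).

Step 1: Compute V_q(n, t) = Σ_{j=0}^3 C(n, j) (q−1)^j.
  j = 0: C(12,0)·(4)^0 = 1·1 = 1.
  j = 1: C(12,1)·(4)^1 = 12·4 = 48.
  j = 2: C(12,2)·(4)^2 = 66·16 = 1056.
  j = 3: C(12,3)·(4)^3 = 220·64 = 14080.
  V_q(n, t) = 1 + 48 + 1056 + 14080 = 15185.
Step 2: q^n = 5^12 = 244140625.
Step 3: Hamming bound ⌊q^n / V_q(n,t)⌋ = ⌊244140625/15185⌋ = 16077.
Step 4: Compare |C| = 22746 to 16077: violated.
The claimed |C| lies above the Hamming bound, so no 5-ary code of length 12 with d ≥ 7 can have 22746 codewords.


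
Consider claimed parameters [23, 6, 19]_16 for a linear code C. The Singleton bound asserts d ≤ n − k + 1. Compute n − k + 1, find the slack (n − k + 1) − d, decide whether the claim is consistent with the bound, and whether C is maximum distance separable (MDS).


Singleton RHS = n − k + 1 = 18, slack = -1, bound violated (no such code; not MDS).

Singleton bound: d ≤ n − k + 1.
Here n = 23, k = 6, so n − k + 1 = 18.
Given d = 19, check d ≤ 18: NO.
Slack = (n − k + 1) − d = -1.
The slack is negative: d = 19 exceeds n − k + 1 = 18 by 1, so the Singleton bound is violated and no linear [23, 6, 19]_16 code can exist. In particular it is not MDS (MDS requires d = n − k + 1 exactly).
Description: the claimed parameters are [23, 6, 19]_16; such a code would be impossible (violates the Singleton bound).


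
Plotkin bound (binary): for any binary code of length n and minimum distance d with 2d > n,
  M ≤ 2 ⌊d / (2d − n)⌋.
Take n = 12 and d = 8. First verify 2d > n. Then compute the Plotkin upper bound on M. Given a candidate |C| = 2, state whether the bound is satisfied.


Plotkin bound M ≤ 4; given |C| = 2 ≤ bound (satisfied).

Check applicability: 2d = 16, n = 12.
2d − n = 4 > 0, so Plotkin applies.
Compute d/(2d−n) = 8/4 ≈ 2.0000.
⌊d/(2d−n)⌋ = 2.
Plotkin bound: M ≤ 2·2 = 4.
Given |C| = 2, check: satisfied.
This |C| is below the Plotkin bound.


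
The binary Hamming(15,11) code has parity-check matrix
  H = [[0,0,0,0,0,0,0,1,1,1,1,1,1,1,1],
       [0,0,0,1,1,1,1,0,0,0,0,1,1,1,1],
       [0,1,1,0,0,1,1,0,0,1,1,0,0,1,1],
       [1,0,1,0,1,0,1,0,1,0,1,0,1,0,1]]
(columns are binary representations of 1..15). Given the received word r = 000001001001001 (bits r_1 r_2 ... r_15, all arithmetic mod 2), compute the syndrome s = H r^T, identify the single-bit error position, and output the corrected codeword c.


s = (1, 1, 0, 0)^T, error position = 12, corrected codeword c = 000001001000001

Compute s = H r^T mod 2 one row at a time:
  s_1 = 0 + 1 + 0 + 0 + 1 + 0 + 0 + 1 = 3 ≡ 1 (mod 2).
  s_2 = 0 + 0 + 1 + 0 + 1 + 0 + 0 + 1 = 3 ≡ 1 (mod 2).
  s_3 = 0 + 0 + 1 + 0 + 0 + 0 + 0 + 1 = 2 ≡ 0 (mod 2).
  s_4 = 0 + 0 + 0 + 0 + 1 + 0 + 0 + 1 = 2 ≡ 0 (mod 2).
s = (1, 1, 0, 0)^T — this equals column 12 of H (binary 1100), so error is at position 12.
Correct: flip bit 12 of r = 000001001001001 to get c = 000001001000001.
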